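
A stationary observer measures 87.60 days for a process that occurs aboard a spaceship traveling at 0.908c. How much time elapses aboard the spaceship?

Dilated time Δt = 87.60 days
γ = 1/√(1 - 0.908²) = 2.387
Δt₀ = Δt/γ = 87.60/2.387 = 36.70 days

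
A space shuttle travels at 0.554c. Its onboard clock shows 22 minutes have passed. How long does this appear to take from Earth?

Proper time Δt₀ = 22 minutes
γ = 1/√(1 - 0.554²) = 1.2012
Δt = γΔt₀ = 1.2012 × 22 = 26.43 minutes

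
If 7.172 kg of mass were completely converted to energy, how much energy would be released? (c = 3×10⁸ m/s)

Using E = mc²:
c² = (3×10⁸)² = 9×10¹⁶ m²/s²
E = 7.172 × 9×10¹⁶ = 6.455×10¹⁷ J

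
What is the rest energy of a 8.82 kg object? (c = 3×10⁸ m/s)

c² = (3×10⁸)² = 9.000×10¹⁶ m²/s²
E₀ = mc² = 8.82 × 9.000×10¹⁶ = 7.938×10¹⁷ J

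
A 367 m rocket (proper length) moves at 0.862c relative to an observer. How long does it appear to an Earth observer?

Proper length L₀ = 367 m
γ = 1/√(1 - 0.862²) = 1.973
L = L₀/γ = 367/1.973 = 186.0 m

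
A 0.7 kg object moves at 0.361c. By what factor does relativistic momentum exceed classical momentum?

p_rel = γmv, p_class = mv
Ratio = γ = 1/√(1 - 0.361²) = 1.072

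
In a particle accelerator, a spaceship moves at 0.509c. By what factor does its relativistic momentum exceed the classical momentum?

p_rel = γmv, p_class = mv
Ratio = γ = 1/√(1 - 0.509²)
= 1/√(0.740919) = 1.162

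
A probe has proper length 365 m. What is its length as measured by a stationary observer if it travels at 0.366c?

Proper length L₀ = 365 m
γ = 1/√(1 - 0.366²) = 1.0746
L = L₀/γ = 365/1.0746 = 339.7 m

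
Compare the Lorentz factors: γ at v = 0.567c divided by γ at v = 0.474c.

γ₁ = 1/√(1 - 0.567²) = 1.214
γ₂ = 1/√(1 - 0.474²) = 1.136
γ₁/γ₂ = 1.214/1.136 = 1.069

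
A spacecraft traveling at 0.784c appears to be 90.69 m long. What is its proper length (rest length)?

Contracted length L = 90.69 m
γ = 1/√(1 - 0.784²) = 1.611
L₀ = γL = 1.611 × 90.69 = 146.1 m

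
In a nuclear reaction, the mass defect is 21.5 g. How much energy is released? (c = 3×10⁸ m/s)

Convert mass defect: Δm = 21.5 g = 0.0215 kg
E = Δm·c² = 0.0215 × (3×10⁸)²
= 0.0215 × 9×10¹⁶ = 1.935×10¹⁵ J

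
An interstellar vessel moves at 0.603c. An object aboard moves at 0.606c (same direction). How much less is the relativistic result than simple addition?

Classical: u' + v = 0.606 + 0.603 = 1.209c
Relativistic: u = (0.606 + 0.603)/(1 + 0.365418) = 1.209/1.365418 = 0.8854c
Difference: 1.209 - 0.8854 = 0.3236c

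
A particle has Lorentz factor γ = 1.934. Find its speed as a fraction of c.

From γ = 1/√(1 - v²/c²):
1/γ² = 1/1.934² = 0.2674
v²/c² = 1 - 0.2674 = 0.7326
v/c = √(0.7326) = 0.8559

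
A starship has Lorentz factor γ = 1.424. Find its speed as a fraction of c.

From γ = 1/√(1 - v²/c²):
1/γ² = 1/1.424² = 0.4932
v²/c² = 1 - 0.4932 = 0.5068
v/c = √(0.5068) = 0.7119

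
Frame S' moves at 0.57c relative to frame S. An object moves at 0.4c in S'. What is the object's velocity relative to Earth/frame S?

u = (u' + v)/(1 + u'v/c²)
Numerator: 0.4 + 0.57 = 0.97
Denominator: 1 + 0.228 = 1.228
u = 0.97/1.228 = 0.7899c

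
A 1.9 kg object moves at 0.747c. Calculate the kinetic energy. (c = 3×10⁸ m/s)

γ = 1/√(1 - 0.747²) = 1.50416
γ - 1 = 0.50416
KE = (γ-1)mc² = 0.50416 × 1.9 × (3×10⁸)² = 8.621×10¹⁶ J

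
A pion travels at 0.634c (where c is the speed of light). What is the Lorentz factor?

v/c = 0.634, so (v/c)² = 0.401956
1 - (v/c)² = 0.598044
γ = 1/√(0.598044) = 1.293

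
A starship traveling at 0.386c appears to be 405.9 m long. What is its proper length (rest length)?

Contracted length L = 405.9 m
γ = 1/√(1 - 0.386²) = 1.084
L₀ = γL = 1.084 × 405.9 = 440.0 m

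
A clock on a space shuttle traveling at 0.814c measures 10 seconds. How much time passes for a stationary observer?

Proper time Δt₀ = 10 seconds
γ = 1/√(1 - 0.814²) = 1.722
Δt = γΔt₀ = 1.722 × 10 = 17.22 seconds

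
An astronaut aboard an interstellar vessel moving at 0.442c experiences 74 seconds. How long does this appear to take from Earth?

Proper time Δt₀ = 74 seconds
γ = 1/√(1 - 0.442²) = 1.1148
Δt = γΔt₀ = 1.1148 × 74 = 82.50 seconds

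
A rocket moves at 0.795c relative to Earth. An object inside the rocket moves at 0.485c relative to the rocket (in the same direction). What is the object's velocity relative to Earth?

u = (u' + v)/(1 + u'v/c²)
Numerator: 0.485 + 0.795 = 1.28
Denominator: 1 + 0.385575 = 1.385575
u = 1.28/1.385575 = 0.9238c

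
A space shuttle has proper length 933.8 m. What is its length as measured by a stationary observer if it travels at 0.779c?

Proper length L₀ = 933.8 m
γ = 1/√(1 - 0.779²) = 1.595
L = L₀/γ = 933.8/1.595 = 585.5 m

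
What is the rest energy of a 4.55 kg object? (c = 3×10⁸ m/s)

c² = (3×10⁸)² = 9.000×10¹⁶ m²/s²
E₀ = mc² = 4.55 × 9.000×10¹⁶ = 4.095×10¹⁷ J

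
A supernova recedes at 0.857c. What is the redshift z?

β = 0.857
(1+β)/(1-β) = 1.857/0.143 = 12.99
√(12.99) = 3.604
z = 3.604 - 1 = 2.604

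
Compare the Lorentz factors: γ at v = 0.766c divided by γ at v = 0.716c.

γ₁ = 1/√(1 - 0.766²) = 1.5556
γ₂ = 1/√(1 - 0.716²) = 1.4325
γ₁/γ₂ = 1.5556/1.4325 = 1.086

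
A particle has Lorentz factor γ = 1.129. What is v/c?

From γ = 1/√(1 - v²/c²):
1/γ² = 1/1.129² = 0.7845
v²/c² = 1 - 0.7845 = 0.2155
v/c = √(0.2155) = 0.4642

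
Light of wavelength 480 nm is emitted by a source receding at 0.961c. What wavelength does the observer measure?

β = 0.961
Wavelength Doppler factor = √(1.961/0.039) = √(50.28) = 7.091
λ_obs = 480 × 7.091 = 3404 nm (redshift)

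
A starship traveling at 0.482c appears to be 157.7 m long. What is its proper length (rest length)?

Contracted length L = 157.7 m
γ = 1/√(1 - 0.482²) = 1.1413
L₀ = γL = 1.1413 × 157.7 = 180.0 m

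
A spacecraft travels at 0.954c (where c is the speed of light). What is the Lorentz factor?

v/c = 0.954, so (v/c)² = 0.910116
1 - (v/c)² = 0.089884
γ = 1/√(0.089884) = 3.335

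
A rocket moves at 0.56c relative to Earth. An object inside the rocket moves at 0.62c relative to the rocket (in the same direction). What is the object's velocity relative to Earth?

u = (u' + v)/(1 + u'v/c²)
Numerator: 0.62 + 0.56 = 1.18
Denominator: 1 + 0.3472 = 1.3472
u = 1.18/1.3472 = 0.8759c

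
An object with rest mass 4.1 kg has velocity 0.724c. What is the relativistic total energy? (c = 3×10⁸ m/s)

γ = 1/√(1 - 0.724²) = 1.4497
mc² = 4.1 × (3×10⁸)² = 3.690×10¹⁷ J
E = γmc² = 1.4497 × 3.690×10¹⁷ = 5.349×10¹⁷ J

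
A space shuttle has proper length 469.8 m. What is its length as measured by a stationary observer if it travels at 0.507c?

Proper length L₀ = 469.8 m
γ = 1/√(1 - 0.507²) = 1.1602
L = L₀/γ = 469.8/1.1602 = 404.9 m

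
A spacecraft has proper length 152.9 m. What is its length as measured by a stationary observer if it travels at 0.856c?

Proper length L₀ = 152.9 m
γ = 1/√(1 - 0.856²) = 1.9343
L = L₀/γ = 152.9/1.9343 = 79.05 m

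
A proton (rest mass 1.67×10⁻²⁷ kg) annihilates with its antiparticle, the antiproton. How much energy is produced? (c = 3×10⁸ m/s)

Both particles have the same rest mass, so total mass = 2m
E = 2m·c² = 2 × 1.67×10⁻²⁷ × (3×10⁸)²
= 2 × 1.67×10⁻²⁷ × 9×10¹⁶
= 3.006×10⁻¹⁰ J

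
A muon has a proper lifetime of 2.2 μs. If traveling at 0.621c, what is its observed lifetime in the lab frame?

Proper lifetime τ₀ = 2.2 μs
γ = 1/√(1 - 0.621²) = 1.276
τ = γτ₀ = 1.276 × 2.2 μs = 2.807 μs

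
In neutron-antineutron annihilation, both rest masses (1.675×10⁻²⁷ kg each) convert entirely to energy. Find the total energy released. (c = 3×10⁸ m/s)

Both particles have the same rest mass, so total mass = 2m
E = 2m·c² = 2 × 1.675×10⁻²⁷ × (3×10⁸)²
= 2 × 1.675×10⁻²⁷ × 9×10¹⁶
= 3.015×10⁻¹⁰ J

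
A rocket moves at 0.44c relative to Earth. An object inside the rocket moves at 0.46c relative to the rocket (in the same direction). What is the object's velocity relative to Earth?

u = (u' + v)/(1 + u'v/c²)
Numerator: 0.46 + 0.44 = 0.9
Denominator: 1 + 0.2024 = 1.2024
u = 0.9/1.2024 = 0.7485c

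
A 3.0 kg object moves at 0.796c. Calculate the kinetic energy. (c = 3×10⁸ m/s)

γ = 1/√(1 - 0.796²) = 1.6521
γ - 1 = 0.6521
KE = (γ-1)mc² = 0.6521 × 3.0 × (3×10⁸)² = 1.761×10¹⁷ J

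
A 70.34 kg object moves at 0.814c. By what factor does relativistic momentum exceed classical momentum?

p_rel = γmv, p_class = mv
Ratio = γ = 1/√(1 - 0.814²) = 1.722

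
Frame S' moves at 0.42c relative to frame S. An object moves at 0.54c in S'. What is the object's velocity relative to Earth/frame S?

u = (u' + v)/(1 + u'v/c²)
Numerator: 0.54 + 0.42 = 0.96
Denominator: 1 + 0.2268 = 1.2268
u = 0.96/1.2268 = 0.7825c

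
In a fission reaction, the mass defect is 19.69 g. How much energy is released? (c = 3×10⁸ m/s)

Convert mass defect: Δm = 19.69 g = 0.01969 kg
E = Δm·c² = 0.01969 × (3×10⁸)²
= 0.01969 × 9×10¹⁶ = 1.772×10¹⁵ J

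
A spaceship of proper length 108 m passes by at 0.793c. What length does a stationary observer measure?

Proper length L₀ = 108 m
γ = 1/√(1 - 0.793²) = 1.6414
L = L₀/γ = 108/1.6414 = 65.80 m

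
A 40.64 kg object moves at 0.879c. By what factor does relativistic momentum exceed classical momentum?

p_rel = γmv, p_class = mv
Ratio = γ = 1/√(1 - 0.879²) = 2.097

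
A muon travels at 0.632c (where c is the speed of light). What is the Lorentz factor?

v/c = 0.632, so (v/c)² = 0.399424
1 - (v/c)² = 0.600576
γ = 1/√(0.600576) = 1.290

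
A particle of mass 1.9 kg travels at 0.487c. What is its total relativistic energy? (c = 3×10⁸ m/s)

γ = 1/√(1 - 0.487²) = 1.145
mc² = 1.9 × (3×10⁸)² = 1.710×10¹⁷ J
E = γmc² = 1.145 × 1.710×10¹⁷ = 1.958×10¹⁷ J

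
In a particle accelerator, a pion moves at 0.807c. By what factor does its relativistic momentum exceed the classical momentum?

p_rel = γmv, p_class = mv
Ratio = γ = 1/√(1 - 0.807²)
= 1/√(0.348751) = 1.693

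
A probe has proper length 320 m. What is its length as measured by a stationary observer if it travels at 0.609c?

Proper length L₀ = 320 m
γ = 1/√(1 - 0.609²) = 1.261
L = L₀/γ = 320/1.261 = 253.8 m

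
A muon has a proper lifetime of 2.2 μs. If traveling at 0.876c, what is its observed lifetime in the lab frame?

Proper lifetime τ₀ = 2.2 μs
γ = 1/√(1 - 0.876²) = 2.073
τ = γτ₀ = 2.073 × 2.2 μs = 4.561 μs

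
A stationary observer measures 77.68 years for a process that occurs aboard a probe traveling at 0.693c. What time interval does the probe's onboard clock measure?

Dilated time Δt = 77.68 years
γ = 1/√(1 - 0.693²) = 1.3871
Δt₀ = Δt/γ = 77.68/1.3871 = 56.00 years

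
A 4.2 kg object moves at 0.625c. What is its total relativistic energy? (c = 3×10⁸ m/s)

γ = 1/√(1 - 0.625²) = 1.281
mc² = 4.2 × (3×10⁸)² = 3.780×10¹⁷ J
E = γmc² = 1.281 × 3.780×10¹⁷ = 4.842×10¹⁷ J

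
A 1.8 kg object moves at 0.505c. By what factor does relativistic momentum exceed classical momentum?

p_rel = γmv, p_class = mv
Ratio = γ = 1/√(1 - 0.505²) = 1.159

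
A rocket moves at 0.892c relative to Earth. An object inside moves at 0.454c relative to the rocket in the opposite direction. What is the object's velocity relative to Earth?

Object's velocity in rocket frame is u' = -0.454c
u = (u' + v)/(1 + u'v/c²) = (v - 0.454)/(1 - 0.454·v/c²)
Numerator: 0.892 - 0.454 = 0.438
Denominator: 1 - 0.404968 = 0.595032
u = 0.438/0.595032 = 0.7361c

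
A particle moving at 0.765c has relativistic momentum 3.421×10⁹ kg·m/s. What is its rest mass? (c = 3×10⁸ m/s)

γ = 1/√(1 - 0.765²) = 1.5527
v = 0.765 × 3×10⁸ = 2.295×10⁸ m/s
m = p/(γv) = 3.421×10⁹/(1.5527 × 2.295×10⁸) = 9.600 kg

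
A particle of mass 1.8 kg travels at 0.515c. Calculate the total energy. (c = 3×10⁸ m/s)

γ = 1/√(1 - 0.515²) = 1.1666
mc² = 1.8 × (3×10⁸)² = 1.620×10¹⁷ J
E = γmc² = 1.1666 × 1.620×10¹⁷ = 1.890×10¹⁷ J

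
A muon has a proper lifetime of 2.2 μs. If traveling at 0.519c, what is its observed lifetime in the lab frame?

Proper lifetime τ₀ = 2.2 μs
γ = 1/√(1 - 0.519²) = 1.170
τ = γτ₀ = 1.170 × 2.2 μs = 2.574 μs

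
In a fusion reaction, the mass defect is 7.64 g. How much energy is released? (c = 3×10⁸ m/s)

Convert mass defect: Δm = 7.64 g = 0.00764 kg
E = Δm·c² = 0.00764 × (3×10⁸)²
= 0.00764 × 9×10¹⁶ = 6.876×10¹⁴ J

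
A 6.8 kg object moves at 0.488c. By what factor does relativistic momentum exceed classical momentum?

p_rel = γmv, p_class = mv
Ratio = γ = 1/√(1 - 0.488²) = 1.146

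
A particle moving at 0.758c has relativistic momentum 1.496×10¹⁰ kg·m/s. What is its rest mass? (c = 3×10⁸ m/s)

γ = 1/√(1 - 0.758²) = 1.533
v = 0.758 × 3×10⁸ = 2.274×10⁸ m/s
m = p/(γv) = 1.496×10¹⁰/(1.533 × 2.274×10⁸) = 42.91 kg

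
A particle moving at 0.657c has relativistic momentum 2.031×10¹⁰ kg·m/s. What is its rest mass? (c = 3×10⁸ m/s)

γ = 1/√(1 - 0.657²) = 1.3265
v = 0.657 × 3×10⁸ = 1.971×10⁸ m/s
m = p/(γv) = 2.031×10¹⁰/(1.3265 × 1.971×10⁸) = 77.68 kg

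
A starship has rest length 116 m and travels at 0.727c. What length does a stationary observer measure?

Proper length L₀ = 116 m
γ = 1/√(1 - 0.727²) = 1.4564
L = L₀/γ = 116/1.4564 = 79.65 m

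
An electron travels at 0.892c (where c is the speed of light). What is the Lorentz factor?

v/c = 0.892, so (v/c)² = 0.795664
1 - (v/c)² = 0.204336
γ = 1/√(0.204336) = 2.212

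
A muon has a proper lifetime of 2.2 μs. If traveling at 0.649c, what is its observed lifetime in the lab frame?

Proper lifetime τ₀ = 2.2 μs
γ = 1/√(1 - 0.649²) = 1.3144
τ = γτ₀ = 1.3144 × 2.2 μs = 2.892 μs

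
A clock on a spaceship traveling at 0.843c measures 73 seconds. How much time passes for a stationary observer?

Proper time Δt₀ = 73 seconds
γ = 1/√(1 - 0.843²) = 1.859
Δt = γΔt₀ = 1.859 × 73 = 135.7 seconds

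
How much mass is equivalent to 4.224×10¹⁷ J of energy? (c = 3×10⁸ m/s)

From E = mc², we get m = E/c²
c² = (3×10⁸)² = 9×10¹⁶ m²/s²
m = 4.224×10¹⁷ / 9×10¹⁶ = 4.693 kg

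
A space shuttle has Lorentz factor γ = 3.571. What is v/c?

From γ = 1/√(1 - v²/c²):
1/γ² = 1/3.571² = 0.07842
v²/c² = 1 - 0.07842 = 0.9216
v/c = √(0.9216) = 0.9600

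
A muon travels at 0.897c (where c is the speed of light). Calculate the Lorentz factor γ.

v/c = 0.897, so (v/c)² = 0.804609
1 - (v/c)² = 0.195391
γ = 1/√(0.195391) = 2.262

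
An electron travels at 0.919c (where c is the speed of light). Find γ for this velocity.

v/c = 0.919, so (v/c)² = 0.844561
1 - (v/c)² = 0.155439
γ = 1/√(0.155439) = 2.536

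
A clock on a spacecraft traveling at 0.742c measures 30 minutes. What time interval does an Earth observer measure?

Proper time Δt₀ = 30 minutes
γ = 1/√(1 - 0.742²) = 1.4916
Δt = γΔt₀ = 1.4916 × 30 = 44.75 minutes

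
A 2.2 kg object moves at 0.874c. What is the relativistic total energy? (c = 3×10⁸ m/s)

γ = 1/√(1 - 0.874²) = 2.058
mc² = 2.2 × (3×10⁸)² = 1.980×10¹⁷ J
E = γmc² = 2.058 × 1.980×10¹⁷ = 4.075×10¹⁷ J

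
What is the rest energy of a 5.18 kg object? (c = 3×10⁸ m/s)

c² = (3×10⁸)² = 9.000×10¹⁶ m²/s²
E₀ = mc² = 5.18 × 9.000×10¹⁶ = 4.662×10¹⁷ J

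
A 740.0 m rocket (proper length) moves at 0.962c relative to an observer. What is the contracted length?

Proper length L₀ = 740.0 m
γ = 1/√(1 - 0.962²) = 3.662
L = L₀/γ = 740.0/3.662 = 202.1 m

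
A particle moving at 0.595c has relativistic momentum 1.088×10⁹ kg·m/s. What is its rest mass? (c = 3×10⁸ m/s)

γ = 1/√(1 - 0.595²) = 1.2442
v = 0.595 × 3×10⁸ = 1.785×10⁸ m/s
m = p/(γv) = 1.088×10⁹/(1.2442 × 1.785×10⁸) = 4.899 kg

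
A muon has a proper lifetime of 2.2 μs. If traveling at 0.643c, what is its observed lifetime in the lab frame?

Proper lifetime τ₀ = 2.2 μs
γ = 1/√(1 - 0.643²) = 1.306
τ = γτ₀ = 1.306 × 2.2 μs = 2.873 μs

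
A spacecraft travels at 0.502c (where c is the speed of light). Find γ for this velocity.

v/c = 0.502, so (v/c)² = 0.252004
1 - (v/c)² = 0.747996
γ = 1/√(0.747996) = 1.156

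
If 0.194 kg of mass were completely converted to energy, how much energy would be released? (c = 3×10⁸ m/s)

Using E = mc²:
c² = (3×10⁸)² = 9×10¹⁶ m²/s²
E = 0.194 × 9×10¹⁶ = 1.746×10¹⁶ J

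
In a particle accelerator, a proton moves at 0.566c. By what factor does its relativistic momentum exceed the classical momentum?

p_rel = γmv, p_class = mv
Ratio = γ = 1/√(1 - 0.566²)
= 1/√(0.679644) = 1.213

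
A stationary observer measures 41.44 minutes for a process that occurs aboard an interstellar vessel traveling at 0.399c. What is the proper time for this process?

Dilated time Δt = 41.44 minutes
γ = 1/√(1 - 0.399²) = 1.0906
Δt₀ = Δt/γ = 41.44/1.0906 = 38.00 minutes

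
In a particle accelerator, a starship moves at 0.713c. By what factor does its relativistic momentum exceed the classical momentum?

p_rel = γmv, p_class = mv
Ratio = γ = 1/√(1 - 0.713²)
= 1/√(0.491631) = 1.426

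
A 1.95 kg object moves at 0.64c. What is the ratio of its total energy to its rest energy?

E = γmc², E₀ = mc²
E/E₀ = γ = 1/√(1 - 0.64²) = 1.301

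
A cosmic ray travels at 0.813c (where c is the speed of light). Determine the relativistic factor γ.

v/c = 0.813, so (v/c)² = 0.660969
1 - (v/c)² = 0.339031
γ = 1/√(0.339031) = 1.717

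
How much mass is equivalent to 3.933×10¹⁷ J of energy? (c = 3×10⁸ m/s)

From E = mc², we get m = E/c²
c² = (3×10⁸)² = 9×10¹⁶ m²/s²
m = 3.933×10¹⁷ / 9×10¹⁶ = 4.370 kg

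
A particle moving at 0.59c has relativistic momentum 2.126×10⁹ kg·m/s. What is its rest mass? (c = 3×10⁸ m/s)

γ = 1/√(1 - 0.59²) = 1.2385
v = 0.59 × 3×10⁸ = 1.770×10⁸ m/s
m = p/(γv) = 2.126×10⁹/(1.2385 × 1.770×10⁸) = 9.698 kg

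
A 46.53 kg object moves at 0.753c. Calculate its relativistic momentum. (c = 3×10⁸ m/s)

γ = 1/√(1 - 0.753²) = 1.5197
v = 0.753 × 3×10⁸ = 2.259×10⁸ m/s
p = γmv = 1.5197 × 46.53 × 2.259×10⁸ = 1.597×10¹⁰ kg·m/s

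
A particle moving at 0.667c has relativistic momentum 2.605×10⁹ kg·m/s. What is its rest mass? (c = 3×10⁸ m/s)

γ = 1/√(1 - 0.667²) = 1.34218
v = 0.667 × 3×10⁸ = 2.001×10⁸ m/s
m = p/(γv) = 2.605×10⁹/(1.34218 × 2.001×10⁸) = 9.700 kg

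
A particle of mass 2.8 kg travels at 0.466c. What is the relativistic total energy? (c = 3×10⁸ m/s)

γ = 1/√(1 - 0.466²) = 1.130
mc² = 2.8 × (3×10⁸)² = 2.520×10¹⁷ J
E = γmc² = 1.130 × 2.520×10¹⁷ = 2.848×10¹⁷ J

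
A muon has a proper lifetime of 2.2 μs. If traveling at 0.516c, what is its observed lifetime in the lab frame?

Proper lifetime τ₀ = 2.2 μs
γ = 1/√(1 - 0.516²) = 1.1674
τ = γτ₀ = 1.1674 × 2.2 μs = 2.568 μs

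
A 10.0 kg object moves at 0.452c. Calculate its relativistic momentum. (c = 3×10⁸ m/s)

γ = 1/√(1 - 0.452²) = 1.121
v = 0.452 × 3×10⁸ = 1.356×10⁸ m/s
p = γmv = 1.121 × 10.0 × 1.356×10⁸ = 1.520×10⁹ kg·m/s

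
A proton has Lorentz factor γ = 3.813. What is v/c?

From γ = 1/√(1 - v²/c²):
1/γ² = 1/3.813² = 0.06878
v²/c² = 1 - 0.06878 = 0.9312
v/c = √(0.9312) = 0.9650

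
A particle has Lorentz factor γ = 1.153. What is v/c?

From γ = 1/√(1 - v²/c²):
1/γ² = 1/1.153² = 0.7522
v²/c² = 1 - 0.7522 = 0.2478
v/c = √(0.2478) = 0.4978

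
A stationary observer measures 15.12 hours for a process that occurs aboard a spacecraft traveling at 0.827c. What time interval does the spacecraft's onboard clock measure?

Dilated time Δt = 15.12 hours
γ = 1/√(1 - 0.827²) = 1.77872
Δt₀ = Δt/γ = 15.12/1.77872 = 8.500 hours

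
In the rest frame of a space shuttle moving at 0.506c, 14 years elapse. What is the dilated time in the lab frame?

Proper time Δt₀ = 14 years
γ = 1/√(1 - 0.506²) = 1.159
Δt = γΔt₀ = 1.159 × 14 = 16.23 years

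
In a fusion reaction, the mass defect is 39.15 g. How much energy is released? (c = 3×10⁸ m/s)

Convert mass defect: Δm = 39.15 g = 0.03915 kg
E = Δm·c² = 0.03915 × (3×10⁸)²
= 0.03915 × 9×10¹⁶ = 3.524×10¹⁵ J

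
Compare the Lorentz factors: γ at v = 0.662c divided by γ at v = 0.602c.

γ₁ = 1/√(1 - 0.662²) = 1.334
γ₂ = 1/√(1 - 0.602²) = 1.252
γ₁/γ₂ = 1.334/1.252 = 1.065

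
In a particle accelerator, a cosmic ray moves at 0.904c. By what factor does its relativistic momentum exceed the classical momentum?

p_rel = γmv, p_class = mv
Ratio = γ = 1/√(1 - 0.904²)
= 1/√(0.182784) = 2.339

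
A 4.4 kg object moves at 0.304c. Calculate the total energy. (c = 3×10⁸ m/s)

γ = 1/√(1 - 0.304²) = 1.0497
mc² = 4.4 × (3×10⁸)² = 3.960×10¹⁷ J
E = γmc² = 1.0497 × 3.960×10¹⁷ = 4.157×10¹⁷ J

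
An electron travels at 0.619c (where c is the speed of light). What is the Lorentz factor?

v/c = 0.619, so (v/c)² = 0.383161
1 - (v/c)² = 0.616839
γ = 1/√(0.616839) = 1.273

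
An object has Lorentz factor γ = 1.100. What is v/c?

From γ = 1/√(1 - v²/c²):
1/γ² = 1/1.100² = 0.82645
v²/c² = 1 - 0.82645 = 0.17355
v/c = √(0.17355) = 0.4166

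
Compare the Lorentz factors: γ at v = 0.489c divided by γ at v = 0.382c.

γ₁ = 1/√(1 - 0.489²) = 1.146
γ₂ = 1/√(1 - 0.382²) = 1.082
γ₁/γ₂ = 1.146/1.082 = 1.059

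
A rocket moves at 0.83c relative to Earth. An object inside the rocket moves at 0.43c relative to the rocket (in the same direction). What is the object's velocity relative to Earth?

u = (u' + v)/(1 + u'v/c²)
Numerator: 0.43 + 0.83 = 1.26
Denominator: 1 + 0.3569 = 1.3569
u = 1.26/1.3569 = 0.9286c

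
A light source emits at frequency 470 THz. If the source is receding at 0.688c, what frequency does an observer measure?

β = v/c = 0.688
(1-β)/(1+β) = 0.312/1.688 = 0.1848
Doppler factor = √(0.1848) = 0.4299
f_obs = 470 × 0.4299 = 202.1 THz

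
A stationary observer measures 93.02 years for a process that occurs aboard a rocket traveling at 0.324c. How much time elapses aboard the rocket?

Dilated time Δt = 93.02 years
γ = 1/√(1 - 0.324²) = 1.057
Δt₀ = Δt/γ = 93.02/1.057 = 88.00 years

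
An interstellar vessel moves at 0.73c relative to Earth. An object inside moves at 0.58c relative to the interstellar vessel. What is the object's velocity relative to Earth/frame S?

u = (u' + v)/(1 + u'v/c²)
Numerator: 0.58 + 0.73 = 1.31
Denominator: 1 + 0.4234 = 1.4234
u = 1.31/1.4234 = 0.9203c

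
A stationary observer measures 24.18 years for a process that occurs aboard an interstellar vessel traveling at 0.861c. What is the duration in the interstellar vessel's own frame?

Dilated time Δt = 24.18 years
γ = 1/√(1 - 0.861²) = 1.966
Δt₀ = Δt/γ = 24.18/1.966 = 12.30 years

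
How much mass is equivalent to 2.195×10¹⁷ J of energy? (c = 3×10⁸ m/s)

From E = mc², we get m = E/c²
c² = (3×10⁸)² = 9×10¹⁶ m²/s²
m = 2.195×10¹⁷ / 9×10¹⁶ = 2.439 kg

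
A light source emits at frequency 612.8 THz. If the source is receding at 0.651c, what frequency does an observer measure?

β = v/c = 0.651
(1-β)/(1+β) = 0.349/1.651 = 0.21139
Doppler factor = √(0.21139) = 0.45977
f_obs = 612.8 × 0.45977 = 281.7 THz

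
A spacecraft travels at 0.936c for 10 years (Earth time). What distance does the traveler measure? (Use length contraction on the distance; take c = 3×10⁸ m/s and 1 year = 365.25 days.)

Earth distance: d = v × t = 0.936c × 10 yr = 8.861×10¹⁶ m
γ = 2.841
d' = d/γ = 8.861×10¹⁶/2.841 = 3.119×10¹⁶ m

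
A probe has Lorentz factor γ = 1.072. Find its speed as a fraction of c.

From γ = 1/√(1 - v²/c²):
1/γ² = 1/1.072² = 0.8702
v²/c² = 1 - 0.8702 = 0.1298
v/c = √(0.1298) = 0.3603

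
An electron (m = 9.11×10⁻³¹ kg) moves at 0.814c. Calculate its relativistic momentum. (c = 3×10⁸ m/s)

γ = 1/√(1 - 0.814²) = 1.7216
v = 0.814 × 3×10⁸ = 2.442×10⁸ m/s
p = γmv = 1.7216 × 9.11×10⁻³¹ × 2.442×10⁸ = 3.830×10⁻²² kg·m/s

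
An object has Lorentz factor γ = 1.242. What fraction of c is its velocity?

From γ = 1/√(1 - v²/c²):
1/γ² = 1/1.242² = 0.64827
v²/c² = 1 - 0.64827 = 0.35173
v/c = √(0.35173) = 0.5931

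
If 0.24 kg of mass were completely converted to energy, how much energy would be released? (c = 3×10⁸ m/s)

Using E = mc²:
c² = (3×10⁸)² = 9×10¹⁶ m²/s²
E = 0.24 × 9×10¹⁶ = 2.160×10¹⁶ J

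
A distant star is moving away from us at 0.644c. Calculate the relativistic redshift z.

β = 0.644
(1+β)/(1-β) = 1.644/0.356 = 4.618
√(4.618) = 2.149
z = 2.149 - 1 = 1.149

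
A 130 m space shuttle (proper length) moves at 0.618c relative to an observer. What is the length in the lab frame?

Proper length L₀ = 130 m
γ = 1/√(1 - 0.618²) = 1.272
L = L₀/γ = 130/1.272 = 102.2 m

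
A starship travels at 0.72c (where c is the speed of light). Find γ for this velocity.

v/c = 0.72, so (v/c)² = 0.5184
1 - (v/c)² = 0.4816
γ = 1/√(0.4816) = 1.441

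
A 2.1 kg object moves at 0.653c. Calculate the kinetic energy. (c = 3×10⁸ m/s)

γ = 1/√(1 - 0.653²) = 1.32038
γ - 1 = 0.32038
KE = (γ-1)mc² = 0.32038 × 2.1 × (3×10⁸)² = 6.055×10¹⁶ J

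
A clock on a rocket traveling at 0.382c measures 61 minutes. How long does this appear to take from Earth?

Proper time Δt₀ = 61 minutes
γ = 1/√(1 - 0.382²) = 1.0821
Δt = γΔt₀ = 1.0821 × 61 = 66.01 minutes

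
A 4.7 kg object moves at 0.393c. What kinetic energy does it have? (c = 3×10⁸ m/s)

γ = 1/√(1 - 0.393²) = 1.0875
γ - 1 = 0.08750
KE = (γ-1)mc² = 0.08750 × 4.7 × (3×10⁸)² = 3.701×10¹⁶ J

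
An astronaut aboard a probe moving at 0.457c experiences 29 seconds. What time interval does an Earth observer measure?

Proper time Δt₀ = 29 seconds
γ = 1/√(1 - 0.457²) = 1.124
Δt = γΔt₀ = 1.124 × 29 = 32.60 seconds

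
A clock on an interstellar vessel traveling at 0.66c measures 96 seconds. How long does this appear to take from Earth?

Proper time Δt₀ = 96 seconds
γ = 1/√(1 - 0.66²) = 1.331
Δt = γΔt₀ = 1.331 × 96 = 127.8 seconds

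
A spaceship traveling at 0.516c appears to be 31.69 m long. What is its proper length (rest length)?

Contracted length L = 31.69 m
γ = 1/√(1 - 0.516²) = 1.16742
L₀ = γL = 1.16742 × 31.69 = 37.00 m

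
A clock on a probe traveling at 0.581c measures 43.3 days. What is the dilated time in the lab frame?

Proper time Δt₀ = 43.3 days
γ = 1/√(1 - 0.581²) = 1.2286
Δt = γΔt₀ = 1.2286 × 43.3 = 53.20 days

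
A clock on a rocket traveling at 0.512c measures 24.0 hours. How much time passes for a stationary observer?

Proper time Δt₀ = 24.0 hours
γ = 1/√(1 - 0.512²) = 1.164
Δt = γΔt₀ = 1.164 × 24.0 = 27.94 hours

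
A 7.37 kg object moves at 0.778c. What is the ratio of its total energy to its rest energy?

E = γmc², E₀ = mc²
E/E₀ = γ = 1/√(1 - 0.778²) = 1.592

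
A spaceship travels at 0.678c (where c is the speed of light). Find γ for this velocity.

v/c = 0.678, so (v/c)² = 0.459684
1 - (v/c)² = 0.540316
γ = 1/√(0.540316) = 1.360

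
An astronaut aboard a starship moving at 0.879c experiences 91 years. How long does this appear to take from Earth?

Proper time Δt₀ = 91 years
γ = 1/√(1 - 0.879²) = 2.097
Δt = γΔt₀ = 2.097 × 91 = 190.8 years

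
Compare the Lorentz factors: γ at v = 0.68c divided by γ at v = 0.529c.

γ₁ = 1/√(1 - 0.68²) = 1.3639
γ₂ = 1/√(1 - 0.529²) = 1.1784
γ₁/γ₂ = 1.3639/1.1784 = 1.157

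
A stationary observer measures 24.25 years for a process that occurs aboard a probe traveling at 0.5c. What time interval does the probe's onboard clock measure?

Dilated time Δt = 24.25 years
γ = 1/√(1 - 0.5²) = 1.155
Δt₀ = Δt/γ = 24.25/1.155 = 21.00 years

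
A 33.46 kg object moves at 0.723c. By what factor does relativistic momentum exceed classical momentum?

p_rel = γmv, p_class = mv
Ratio = γ = 1/√(1 - 0.723²) = 1.447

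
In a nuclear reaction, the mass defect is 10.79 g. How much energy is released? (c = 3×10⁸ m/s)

Convert mass defect: Δm = 10.79 g = 0.01079 kg
E = Δm·c² = 0.01079 × (3×10⁸)²
= 0.01079 × 9×10¹⁶ = 9.711×10¹⁴ J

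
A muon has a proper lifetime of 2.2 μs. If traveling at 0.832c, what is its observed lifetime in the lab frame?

Proper lifetime τ₀ = 2.2 μs
γ = 1/√(1 - 0.832²) = 1.8025
τ = γτ₀ = 1.8025 × 2.2 μs = 3.966 μs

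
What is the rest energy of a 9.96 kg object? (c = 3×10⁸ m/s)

c² = (3×10⁸)² = 9.000×10¹⁶ m²/s²
E₀ = mc² = 9.96 × 9.000×10¹⁶ = 8.964×10¹⁷ J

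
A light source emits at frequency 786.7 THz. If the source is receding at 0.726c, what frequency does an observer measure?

β = v/c = 0.726
(1-β)/(1+β) = 0.274/1.726 = 0.1587
Doppler factor = √(0.1587) = 0.3984
f_obs = 786.7 × 0.3984 = 313.4 THz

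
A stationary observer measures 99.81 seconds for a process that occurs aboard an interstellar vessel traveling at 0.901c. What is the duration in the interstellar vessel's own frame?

Dilated time Δt = 99.81 seconds
γ = 1/√(1 - 0.901²) = 2.305
Δt₀ = Δt/γ = 99.81/2.305 = 43.30 seconds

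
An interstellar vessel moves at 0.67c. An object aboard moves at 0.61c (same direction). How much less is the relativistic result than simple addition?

Classical: u' + v = 0.61 + 0.67 = 1.28c
Relativistic: u = (0.61 + 0.67)/(1 + 0.4087) = 1.28/1.4087 = 0.9086c
Difference: 1.28 - 0.9086 = 0.3714c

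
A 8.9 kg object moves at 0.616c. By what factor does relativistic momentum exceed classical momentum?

p_rel = γmv, p_class = mv
Ratio = γ = 1/√(1 - 0.616²) = 1.269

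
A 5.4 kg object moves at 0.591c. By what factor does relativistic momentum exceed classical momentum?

p_rel = γmv, p_class = mv
Ratio = γ = 1/√(1 - 0.591²) = 1.240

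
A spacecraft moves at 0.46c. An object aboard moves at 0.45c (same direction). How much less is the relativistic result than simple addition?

Classical: u' + v = 0.45 + 0.46 = 0.91c
Relativistic: u = (0.45 + 0.46)/(1 + 0.207) = 0.91/1.207 = 0.7539c
Difference: 0.91 - 0.7539 = 0.1561c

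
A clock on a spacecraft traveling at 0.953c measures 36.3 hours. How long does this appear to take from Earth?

Proper time Δt₀ = 36.3 hours
γ = 1/√(1 - 0.953²) = 3.301
Δt = γΔt₀ = 3.301 × 36.3 = 119.8 hours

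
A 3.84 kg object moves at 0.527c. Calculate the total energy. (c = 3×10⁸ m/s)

γ = 1/√(1 - 0.527²) = 1.1767
mc² = 3.84 × (3×10⁸)² = 3.456×10¹⁷ J
E = γmc² = 1.1767 × 3.456×10¹⁷ = 4.067×10¹⁷ J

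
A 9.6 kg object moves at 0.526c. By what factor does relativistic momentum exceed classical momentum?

p_rel = γmv, p_class = mv
Ratio = γ = 1/√(1 - 0.526²) = 1.176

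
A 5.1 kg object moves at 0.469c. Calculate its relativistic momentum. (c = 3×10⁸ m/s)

γ = 1/√(1 - 0.469²) = 1.13225
v = 0.469 × 3×10⁸ = 1.407×10⁸ m/s
p = γmv = 1.13225 × 5.1 × 1.407×10⁸ = 8.125×10⁸ kg·m/s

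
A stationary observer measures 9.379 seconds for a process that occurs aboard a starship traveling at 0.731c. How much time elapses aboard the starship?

Dilated time Δt = 9.379 seconds
γ = 1/√(1 - 0.731²) = 1.4655
Δt₀ = Δt/γ = 9.379/1.4655 = 6.400 seconds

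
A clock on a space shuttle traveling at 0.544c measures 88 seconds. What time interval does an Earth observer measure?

Proper time Δt₀ = 88 seconds
γ = 1/√(1 - 0.544²) = 1.192
Δt = γΔt₀ = 1.192 × 88 = 104.9 seconds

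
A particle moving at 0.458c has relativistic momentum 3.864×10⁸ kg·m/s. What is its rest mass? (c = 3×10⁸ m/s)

γ = 1/√(1 - 0.458²) = 1.125
v = 0.458 × 3×10⁸ = 1.374×10⁸ m/s
m = p/(γv) = 3.864×10⁸/(1.125 × 1.374×10⁸) = 2.500 kg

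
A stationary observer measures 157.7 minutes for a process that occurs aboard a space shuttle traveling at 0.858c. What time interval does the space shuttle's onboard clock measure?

Dilated time Δt = 157.7 minutes
γ = 1/√(1 - 0.858²) = 1.947
Δt₀ = Δt/γ = 157.7/1.947 = 81.00 minutes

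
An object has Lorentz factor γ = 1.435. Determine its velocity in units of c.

From γ = 1/√(1 - v²/c²):
1/γ² = 1/1.435² = 0.4856
v²/c² = 1 - 0.4856 = 0.5144
v/c = √(0.5144) = 0.7172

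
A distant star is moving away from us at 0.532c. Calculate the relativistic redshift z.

β = 0.532
(1+β)/(1-β) = 1.532/0.468 = 3.2735
√(3.2735) = 1.8093
z = 1.8093 - 1 = 0.8093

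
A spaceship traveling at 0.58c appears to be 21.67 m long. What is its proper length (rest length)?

Contracted length L = 21.67 m
γ = 1/√(1 - 0.58²) = 1.2276
L₀ = γL = 1.2276 × 21.67 = 26.60 m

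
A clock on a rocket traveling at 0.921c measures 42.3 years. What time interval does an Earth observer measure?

Proper time Δt₀ = 42.3 years
γ = 1/√(1 - 0.921²) = 2.567
Δt = γΔt₀ = 2.567 × 42.3 = 108.6 years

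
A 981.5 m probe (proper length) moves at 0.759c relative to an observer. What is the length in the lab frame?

Proper length L₀ = 981.5 m
γ = 1/√(1 - 0.759²) = 1.536
L = L₀/γ = 981.5/1.536 = 639.0 m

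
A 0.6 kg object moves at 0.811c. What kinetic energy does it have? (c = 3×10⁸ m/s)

γ = 1/√(1 - 0.811²) = 1.7093
γ - 1 = 0.7093
KE = (γ-1)mc² = 0.7093 × 0.6 × (3×10⁸)² = 3.830×10¹⁶ J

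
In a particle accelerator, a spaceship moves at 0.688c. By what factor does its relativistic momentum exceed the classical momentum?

p_rel = γmv, p_class = mv
Ratio = γ = 1/√(1 - 0.688²)
= 1/√(0.526656) = 1.378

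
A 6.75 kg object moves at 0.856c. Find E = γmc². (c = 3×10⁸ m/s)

γ = 1/√(1 - 0.856²) = 1.934
mc² = 6.75 × (3×10⁸)² = 6.075×10¹⁷ J
E = γmc² = 1.934 × 6.075×10¹⁷ = 1.175×10¹⁸ J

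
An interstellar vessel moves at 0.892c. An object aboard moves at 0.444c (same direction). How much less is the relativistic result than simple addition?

Classical: u' + v = 0.444 + 0.892 = 1.336c
Relativistic: u = (0.444 + 0.892)/(1 + 0.396048) = 1.336/1.396048 = 0.9570c
Difference: 1.336 - 0.9570 = 0.3790c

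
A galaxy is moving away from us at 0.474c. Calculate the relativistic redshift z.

β = 0.474
(1+β)/(1-β) = 1.474/0.526 = 2.802
√(2.802) = 1.674
z = 1.674 - 1 = 0.6740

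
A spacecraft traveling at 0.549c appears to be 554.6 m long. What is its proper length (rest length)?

Contracted length L = 554.6 m
γ = 1/√(1 - 0.549²) = 1.1964
L₀ = γL = 1.1964 × 554.6 = 663.5 m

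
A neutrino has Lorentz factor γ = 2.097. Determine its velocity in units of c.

From γ = 1/√(1 - v²/c²):
1/γ² = 1/2.097² = 0.2274
v²/c² = 1 - 0.2274 = 0.7726
v/c = √(0.7726) = 0.8790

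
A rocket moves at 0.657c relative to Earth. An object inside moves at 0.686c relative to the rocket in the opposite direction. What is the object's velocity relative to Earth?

Object's velocity in rocket frame is u' = -0.686c
u = (u' + v)/(1 + u'v/c²) = (v - 0.686)/(1 - 0.686·v/c²)
Numerator: 0.657 - 0.686 = -0.029
Denominator: 1 - 0.450702 = 0.549298
u = -0.029/0.549298 = -0.05279c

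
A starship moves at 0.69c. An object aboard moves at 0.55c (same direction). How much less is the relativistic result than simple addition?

Classical: u' + v = 0.55 + 0.69 = 1.24c
Relativistic: u = (0.55 + 0.69)/(1 + 0.3795) = 1.24/1.3795 = 0.8989c
Difference: 1.24 - 0.8989 = 0.3411c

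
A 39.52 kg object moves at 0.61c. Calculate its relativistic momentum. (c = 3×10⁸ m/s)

γ = 1/√(1 - 0.61²) = 1.262
v = 0.61 × 3×10⁸ = 1.830×10⁸ m/s
p = γmv = 1.262 × 39.52 × 1.830×10⁸ = 9.127×10⁹ kg·m/s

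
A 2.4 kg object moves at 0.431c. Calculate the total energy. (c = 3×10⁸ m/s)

γ = 1/√(1 - 0.431²) = 1.1082
mc² = 2.4 × (3×10⁸)² = 2.160×10¹⁷ J
E = γmc² = 1.1082 × 2.160×10¹⁷ = 2.394×10¹⁷ J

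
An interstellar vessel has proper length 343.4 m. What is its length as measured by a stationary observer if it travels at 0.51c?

Proper length L₀ = 343.4 m
γ = 1/√(1 - 0.51²) = 1.1626
L = L₀/γ = 343.4/1.1626 = 295.4 m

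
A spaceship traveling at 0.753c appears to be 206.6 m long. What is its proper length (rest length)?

Contracted length L = 206.6 m
γ = 1/√(1 - 0.753²) = 1.520
L₀ = γL = 1.520 × 206.6 = 314.0 m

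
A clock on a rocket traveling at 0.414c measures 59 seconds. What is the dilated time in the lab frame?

Proper time Δt₀ = 59 seconds
γ = 1/√(1 - 0.414²) = 1.0986
Δt = γΔt₀ = 1.0986 × 59 = 64.82 seconds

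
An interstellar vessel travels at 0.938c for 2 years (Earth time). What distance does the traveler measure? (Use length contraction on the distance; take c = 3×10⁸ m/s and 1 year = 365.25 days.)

Earth distance: d = v × t = 0.938c × 2 yr = 1.776×10¹⁶ m
γ = 2.885
d' = d/γ = 1.776×10¹⁶/2.885 = 6.156×10¹⁵ m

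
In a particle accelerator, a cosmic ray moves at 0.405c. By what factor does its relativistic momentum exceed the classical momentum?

p_rel = γmv, p_class = mv
Ratio = γ = 1/√(1 - 0.405²)
= 1/√(0.835975) = 1.094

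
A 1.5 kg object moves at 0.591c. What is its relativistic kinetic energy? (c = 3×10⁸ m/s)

γ = 1/√(1 - 0.591²) = 1.23966
γ - 1 = 0.23966
KE = (γ-1)mc² = 0.23966 × 1.5 × (3×10⁸)² = 3.235×10¹⁶ J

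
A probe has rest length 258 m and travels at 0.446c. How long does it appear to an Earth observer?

Proper length L₀ = 258 m
γ = 1/√(1 - 0.446²) = 1.1173
L = L₀/γ = 258/1.1173 = 230.9 m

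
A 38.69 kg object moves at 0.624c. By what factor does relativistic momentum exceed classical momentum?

p_rel = γmv, p_class = mv
Ratio = γ = 1/√(1 - 0.624²) = 1.280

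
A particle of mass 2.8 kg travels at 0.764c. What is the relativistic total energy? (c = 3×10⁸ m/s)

γ = 1/√(1 - 0.764²) = 1.550
mc² = 2.8 × (3×10⁸)² = 2.520×10¹⁷ J
E = γmc² = 1.550 × 2.520×10¹⁷ = 3.906×10¹⁷ J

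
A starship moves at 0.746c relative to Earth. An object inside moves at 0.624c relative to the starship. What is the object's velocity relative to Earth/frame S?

u = (u' + v)/(1 + u'v/c²)
Numerator: 0.624 + 0.746 = 1.37
Denominator: 1 + 0.465504 = 1.465504
u = 1.37/1.465504 = 0.9348c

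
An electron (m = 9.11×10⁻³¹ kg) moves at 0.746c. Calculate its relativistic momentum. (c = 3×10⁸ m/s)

γ = 1/√(1 - 0.746²) = 1.502
v = 0.746 × 3×10⁸ = 2.238×10⁸ m/s
p = γmv = 1.502 × 9.11×10⁻³¹ × 2.238×10⁸ = 3.062×10⁻²² kg·m/s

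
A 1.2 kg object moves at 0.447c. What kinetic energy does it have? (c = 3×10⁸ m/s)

γ = 1/√(1 - 0.447²) = 1.1179
γ - 1 = 0.1179
KE = (γ-1)mc² = 0.1179 × 1.2 × (3×10⁸)² = 1.273×10¹⁶ J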